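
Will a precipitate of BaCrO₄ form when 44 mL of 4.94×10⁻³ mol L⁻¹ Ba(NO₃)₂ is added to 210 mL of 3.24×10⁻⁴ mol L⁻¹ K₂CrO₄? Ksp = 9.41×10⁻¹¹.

Yes

Total volume after mixing = 44 + 210 = 254 mL.
[Ba²⁺] = (4.94×10⁻³)(44)/254 = 8.56×10⁻⁴ mol L⁻¹
[CrO₄²⁻] = (3.24×10⁻⁴)(210)/254 = 2.68×10⁻⁴ mol L⁻¹
Q = [Ba²⁺][CrO₄²⁻] = 2.29×10⁻⁷
Because Q > Ksp (2.29×10⁻⁷ vs 9.41×10⁻¹¹), a precipitate of BaCrO₄ forms.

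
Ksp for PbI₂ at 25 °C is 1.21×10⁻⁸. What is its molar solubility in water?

1.45×10⁻³ M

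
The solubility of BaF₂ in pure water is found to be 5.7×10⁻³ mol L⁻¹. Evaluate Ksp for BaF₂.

BaF₂(s) ⇌ Ba²⁺(aq) + 2 F⁻(aq)
Call the molar solubility s, so that [Ba²⁺] = s and [F⁻] = 2s.
Ksp = [Ba²⁺][F⁻]^2 = s · (2s)^2 = 4s^3
Ksp = 4 × (5.7×10⁻³)^3 = 7.4×10⁻⁷

Ksp = 7.4×10⁻⁷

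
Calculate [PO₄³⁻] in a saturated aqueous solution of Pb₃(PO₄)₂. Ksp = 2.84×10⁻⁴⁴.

1.53×10⁻⁹ M

Pb₃(PO₄)₂(s) ⇌ 3 Pb²⁺(aq) + 2 PO₄³⁻(aq)
For each mole of Pb₃(PO₄)₂ that dissolves per liter, [Pb²⁺] = 3s and [PO₄³⁻] = 2s; let s denote this solubility.
Ksp = [Pb²⁺]^3[PO₄³⁻]^2 = (3s)^3 · (2s)^2 = 108s^5 = 2.84×10⁻⁴⁴
s = 7.66×10⁻¹⁰ M
[PO₄³⁻] = 2s = 1.53×10⁻⁹ M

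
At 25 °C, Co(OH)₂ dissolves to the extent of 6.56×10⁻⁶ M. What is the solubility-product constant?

Co(OH)₂(s) ⇌ Co²⁺(aq) + 2 OH⁻(aq)
For each mole of Co(OH)₂ that dissolves per liter, [Co²⁺] = s and [OH⁻] = 2s; let s denote this solubility.
Ksp = [Co²⁺][OH⁻]^2 = s · (2s)^2 = 4s^3
Ksp = 4 × (6.56×10⁻⁶)^3 = 1.13×10⁻¹⁵

Ksp = 1.13×10⁻¹⁵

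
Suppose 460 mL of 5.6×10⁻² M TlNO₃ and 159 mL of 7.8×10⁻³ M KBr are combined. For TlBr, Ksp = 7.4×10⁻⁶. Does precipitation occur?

The combined volume is 619 mL.
[Tl⁺] = (5.6×10⁻²)(460)/619 = 4.2×10⁻² M
[Br⁻] = (7.8×10⁻³)(159)/619 = 2.0×10⁻³ M
Q = [Tl⁺][Br⁻] = 8.3×10⁻⁵
Since Q (8.3×10⁻⁵) exceeds Ksp (7.4×10⁻⁶), TlBr will precipitate.

Yes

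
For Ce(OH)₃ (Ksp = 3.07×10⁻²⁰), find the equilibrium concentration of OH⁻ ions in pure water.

Ce(OH)₃(s) ⇌ Ce³⁺(aq) + 3 OH⁻(aq)
With molar solubility s: [Ce³⁺] = s, [OH⁻] = 3s.
Ksp = [Ce³⁺][OH⁻]^3 = s · (3s)^3 = 27s^4 = 3.07×10⁻²⁰
s = 5.81×10⁻⁶ mol/L
[OH⁻] = 3s = 1.74×10⁻⁵ mol/L

1.74×10⁻⁵ M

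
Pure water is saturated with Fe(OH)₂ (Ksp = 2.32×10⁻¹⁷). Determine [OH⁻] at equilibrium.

3.59×10⁻⁶ M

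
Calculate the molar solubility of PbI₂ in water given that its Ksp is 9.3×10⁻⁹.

PbI₂(s) ⇌ Pb²⁺(aq) + 2 I⁻(aq)
With molar solubility s: [Pb²⁺] = s, [I⁻] = 2s.
Ksp = [Pb²⁺][I⁻]^2 = s · (2s)^2 = 4s^3
4s^3 = 9.3×10⁻⁹  ⇒  s^3 = 2.3×10⁻⁹
Taking the 3rd root, s = 1.3×10⁻³ mol L⁻¹.

1.3×10⁻³ M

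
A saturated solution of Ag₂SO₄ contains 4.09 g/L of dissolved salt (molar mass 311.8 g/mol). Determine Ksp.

s = (4.09 g L⁻¹)/(311.8 g mol⁻¹) = 1.3117×10⁻² M
Ag₂SO₄(s) ⇌ 2 Ag⁺(aq) + SO₄²⁻(aq)
For each mole of Ag₂SO₄ that dissolves per liter, [Ag⁺] = 2s and [SO₄²⁻] = s; let s denote this solubility.
Ksp = [Ag⁺]^2[SO₄²⁻] = (2s)^2 · s = 4s^3
Ksp = 4 × (1.3117×10⁻²)^3 = 9.03×10⁻⁶

Ksp = 9.03×10⁻⁶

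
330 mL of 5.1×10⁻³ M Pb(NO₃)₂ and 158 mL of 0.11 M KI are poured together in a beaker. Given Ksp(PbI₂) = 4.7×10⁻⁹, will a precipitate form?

Yes

The combined volume is 488 mL.
[Pb²⁺] = (5.1×10⁻³)(330)/488 = 3.4×10⁻³ M
[I⁻] = (0.11)(158)/488 = 3.6×10⁻² M
Q = [Pb²⁺][I⁻]^2 = 4.4×10⁻⁶
Q = 4.4×10⁻⁶ > Ksp = 4.7×10⁻⁹, so the solution is supersaturated and PbI₂ precipitates.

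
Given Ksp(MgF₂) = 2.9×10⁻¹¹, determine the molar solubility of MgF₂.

MgF₂(s) ⇌ Mg²⁺(aq) + 2 F⁻(aq)
If s mol/L of MgF₂ dissolves, [Mg²⁺] = s and [F⁻] = 2s.
Ksp = [Mg²⁺][F⁻]^2 = s · (2s)^2 = 4s^3
4s^3 = 2.9×10⁻¹¹  ⇒  s^3 = 7.3×10⁻¹²
Taking the 3rd root, s = 1.9×10⁻⁴ mol L⁻¹.

1.9×10⁻⁴ M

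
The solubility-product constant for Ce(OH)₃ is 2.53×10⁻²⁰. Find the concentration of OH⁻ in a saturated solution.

1.66×10⁻⁵ M

Ce(OH)₃(s) ⇌ Ce³⁺(aq) + 3 OH⁻(aq)
If s mol/L of Ce(OH)₃ dissolves, [Ce³⁺] = s and [OH⁻] = 3s.
Ksp = [Ce³⁺][OH⁻]^3 = s · (3s)^3 = 27s^4 = 2.53×10⁻²⁰
s = 5.53×10⁻⁶ M
[OH⁻] = 3s = 1.66×10⁻⁵ M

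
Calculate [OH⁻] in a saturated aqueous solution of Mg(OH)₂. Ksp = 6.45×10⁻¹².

2.35×10⁻⁴ M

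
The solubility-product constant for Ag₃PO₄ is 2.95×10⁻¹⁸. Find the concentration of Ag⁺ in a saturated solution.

5.45×10⁻⁵ M

Ag₃PO₄(s) ⇌ 3 Ag⁺(aq) + PO₄³⁻(aq)
Call the molar solubility s, so that [Ag⁺] = 3s and [PO₄³⁻] = s.
Ksp = [Ag⁺]^3[PO₄³⁻] = (3s)^3 · s = 27s^4 = 2.95×10⁻¹⁸
s = 1.82×10⁻⁵ mol L⁻¹
[Ag⁺] = 3s = 5.45×10⁻⁵ mol L⁻¹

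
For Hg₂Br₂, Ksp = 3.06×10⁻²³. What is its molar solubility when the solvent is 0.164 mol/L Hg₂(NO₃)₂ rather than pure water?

6.83×10⁻¹² M

Hg₂Br₂(s) ⇌ Hg₂²⁺(aq) + 2 Br⁻(aq)
Hg₂²⁺ is already present at 0.164 mol/L. If s mol/L of Hg₂Br₂ dissolves, [Br⁻] = 2s while [Hg₂²⁺] ≈ 0.164 mol/L.
Ksp = [Hg₂²⁺][Br⁻]^2 = (0.164)(2s)^2
(2s)^2 = 3.06×10⁻²³ / (0.164) = 1.87×10⁻²²
s = 6.83×10⁻¹² mol/L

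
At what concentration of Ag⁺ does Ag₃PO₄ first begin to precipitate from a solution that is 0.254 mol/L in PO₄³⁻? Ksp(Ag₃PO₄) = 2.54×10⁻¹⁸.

Precipitation begins when Q = Ksp.
Ag₃PO₄(s) ⇌ 3 Ag⁺(aq) + PO₄³⁻(aq)
Ksp = [Ag⁺]^3[PO₄³⁻] = [Ag⁺]^3(0.254)
[Ag⁺]^3 = 2.54×10⁻¹⁸ / (0.254) = 1.00×10⁻¹⁷
[Ag⁺] = 2.15×10⁻⁶ mol/L

2.15×10⁻⁶ M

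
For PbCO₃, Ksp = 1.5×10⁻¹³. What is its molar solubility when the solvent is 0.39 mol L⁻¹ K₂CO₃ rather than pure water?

3.8×10⁻¹³ M

PbCO₃(s) ⇌ Pb²⁺(aq) + CO₃²⁻(aq)
The solution already contains CO₃²⁻ at 0.39 mol L⁻¹. Let s be the molar solubility of PbCO₃.
[CO₃²⁻] ≈ 0.39 mol L⁻¹ (common ion dominates); [Pb²⁺] = s.
Ksp = [Pb²⁺][CO₃²⁻] = s(0.39)
s = 1.5×10⁻¹³ / (0.39) = 3.8×10⁻¹³
s = 3.8×10⁻¹³ mol L⁻¹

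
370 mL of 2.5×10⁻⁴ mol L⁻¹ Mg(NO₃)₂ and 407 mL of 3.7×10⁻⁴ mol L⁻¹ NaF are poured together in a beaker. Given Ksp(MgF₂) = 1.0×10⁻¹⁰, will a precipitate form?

No

The combined volume is 777 mL.
[Mg²⁺] = (2.5×10⁻⁴)(370)/777 = 1.2×10⁻⁴ mol L⁻¹
[F⁻] = (3.7×10⁻⁴)(407)/777 = 1.9×10⁻⁴ mol L⁻¹
Q = [Mg²⁺][F⁻]^2 = 4.5×10⁻¹²
Q < Ksp (4.5×10⁻¹² vs 1.0×10⁻¹⁰); the solution remains unsaturated and no precipitate forms.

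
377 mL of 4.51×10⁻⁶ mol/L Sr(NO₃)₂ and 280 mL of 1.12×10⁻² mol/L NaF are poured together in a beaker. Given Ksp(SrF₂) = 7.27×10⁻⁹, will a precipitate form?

No

Total volume after mixing = 377 + 280 = 657 mL.
[Sr²⁺] = (4.51×10⁻⁶)(377)/657 = 2.59×10⁻⁶ mol/L
[F⁻] = (1.12×10⁻²)(280)/657 = 4.77×10⁻³ mol/L
Q = [Sr²⁺][F⁻]^2 = 5.90×10⁻¹¹
Q = 5.90×10⁻¹¹ < Ksp = 7.27×10⁻⁹, so the solution is unsaturated and no precipitate forms.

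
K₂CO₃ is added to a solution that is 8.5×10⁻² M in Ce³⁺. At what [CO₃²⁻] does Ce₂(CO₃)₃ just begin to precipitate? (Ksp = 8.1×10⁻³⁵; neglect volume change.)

Precipitation of each salt begins when its ion product equals Ksp.
Ce₂(CO₃)₃(s) ⇌ 2 Ce³⁺(aq) + 3 CO₃²⁻(aq)
Ksp = [Ce³⁺]^2[CO₃²⁻]^3 = [CO₃²⁻]^3(8.5×10⁻²)^2
[CO₃²⁻]^3 = 8.1×10⁻³⁵ / (8.5×10⁻²)^2 = 1.1×10⁻³²
[CO₃²⁻] = 2.2×10⁻¹¹ M

2.2×10⁻¹¹ M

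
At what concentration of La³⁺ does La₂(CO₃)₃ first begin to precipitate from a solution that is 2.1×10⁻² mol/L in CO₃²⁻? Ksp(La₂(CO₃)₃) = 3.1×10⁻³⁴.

5.8×10⁻¹⁵ M

The threshold for precipitation is Q = Ksp.
La₂(CO₃)₃(s) ⇌ 2 La³⁺(aq) + 3 CO₃²⁻(aq)
Ksp = [La³⁺]^2[CO₃²⁻]^3 = [La³⁺]^2(2.1×10⁻²)^3
[La³⁺]^2 = 3.1×10⁻³⁴ / (2.1×10⁻²)^3 = 3.3×10⁻²⁹
[La³⁺] = 5.8×10⁻¹⁵ mol/L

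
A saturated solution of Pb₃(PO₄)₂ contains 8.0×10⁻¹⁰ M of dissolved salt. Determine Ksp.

Ksp = 3.5×10⁻⁴⁴

Pb₃(PO₄)₂(s) ⇌ 3 Pb²⁺(aq) + 2 PO₄³⁻(aq)
For each mole of Pb₃(PO₄)₂ that dissolves per liter, [Pb²⁺] = 3s and [PO₄³⁻] = 2s; let s denote this solubility.
Ksp = [Pb²⁺]^3[PO₄³⁻]^2 = (3s)^3 · (2s)^2 = 108s^5
Ksp = 108 × (8.0×10⁻¹⁰)^5 = 3.5×10⁻⁴⁴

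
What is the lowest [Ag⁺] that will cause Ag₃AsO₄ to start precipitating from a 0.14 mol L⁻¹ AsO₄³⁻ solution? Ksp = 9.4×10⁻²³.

8.8×10⁻⁸ M

Precipitation begins when Q = Ksp.
Ag₃AsO₄(s) ⇌ 3 Ag⁺(aq) + AsO₄³⁻(aq)
Ksp = [Ag⁺]^3[AsO₄³⁻] = [Ag⁺]^3(0.14)
[Ag⁺]^3 = 9.4×10⁻²³ / (0.14) = 6.7×10⁻²²
[Ag⁺] = 8.8×10⁻⁸ mol L⁻¹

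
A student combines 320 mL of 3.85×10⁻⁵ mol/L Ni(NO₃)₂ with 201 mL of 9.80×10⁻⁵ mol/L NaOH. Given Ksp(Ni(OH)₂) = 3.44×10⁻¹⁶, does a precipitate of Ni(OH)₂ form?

Yes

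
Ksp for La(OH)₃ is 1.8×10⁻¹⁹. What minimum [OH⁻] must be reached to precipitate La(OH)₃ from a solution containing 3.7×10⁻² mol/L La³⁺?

1.7×10⁻⁶ M

Precipitation begins when Q = Ksp.
La(OH)₃(s) ⇌ La³⁺(aq) + 3 OH⁻(aq)
Ksp = [La³⁺][OH⁻]^3 = [OH⁻]^3(3.7×10⁻²)
[OH⁻]^3 = 1.8×10⁻¹⁹ / (3.7×10⁻²) = 4.9×10⁻¹⁸
[OH⁻] = 1.7×10⁻⁶ mol/L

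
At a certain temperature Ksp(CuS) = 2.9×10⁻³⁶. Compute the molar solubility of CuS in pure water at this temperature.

1.7×10⁻¹⁸ M

CuS(s) ⇌ Cu²⁺(aq) + S²⁻(aq)
With molar solubility s: [Cu²⁺] = s, [S²⁻] = s.
Ksp = [Cu²⁺][S²⁻] = s · s = s^2
s^2 = 2.9×10⁻³⁶
s = 1.7×10⁻¹⁸ mol/L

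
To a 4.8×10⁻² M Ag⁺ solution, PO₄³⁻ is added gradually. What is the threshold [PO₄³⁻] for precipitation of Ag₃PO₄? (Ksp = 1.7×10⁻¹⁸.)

1.5×10⁻¹⁴ M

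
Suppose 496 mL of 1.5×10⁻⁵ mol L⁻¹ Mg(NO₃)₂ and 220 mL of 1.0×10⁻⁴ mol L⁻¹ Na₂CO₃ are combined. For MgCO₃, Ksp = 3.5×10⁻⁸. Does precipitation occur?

After mixing, V = 496 mL + 220 mL = 716 mL.
[Mg²⁺] = (1.5×10⁻⁵)(496)/716 = 1.0×10⁻⁵ mol L⁻¹
[CO₃²⁻] = (1.0×10⁻⁴)(220)/716 = 3.1×10⁻⁵ mol L⁻¹
Q = [Mg²⁺][CO₃²⁻] = 3.2×10⁻¹⁰
Q < Ksp (3.2×10⁻¹⁰ vs 3.5×10⁻⁸); the solution remains unsaturated and no precipitate forms.

No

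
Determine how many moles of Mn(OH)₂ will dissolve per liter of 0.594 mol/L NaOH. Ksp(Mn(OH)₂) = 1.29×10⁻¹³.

Mn(OH)₂(s) ⇌ Mn²⁺(aq) + 2 OH⁻(aq)
Let s be the solubility of Mn(OH)₂ here. The common ion gives [OH⁻] ≈ 0.594 mol/L, and [Mn²⁺] = s.
Ksp = [Mn²⁺][OH⁻]^2 = s(0.594)^2
s = 1.29×10⁻¹³ / (0.594)^2 = 3.66×10⁻¹³
s = 3.66×10⁻¹³ mol/L

3.66×10⁻¹³ M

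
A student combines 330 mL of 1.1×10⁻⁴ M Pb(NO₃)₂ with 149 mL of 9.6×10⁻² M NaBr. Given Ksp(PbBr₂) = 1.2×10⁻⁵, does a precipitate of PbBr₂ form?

No

The combined volume is 479 mL.
[Pb²⁺] = (1.1×10⁻⁴)(330)/479 = 7.6×10⁻⁵ M
[Br⁻] = (9.6×10⁻²)(149)/479 = 3.0×10⁻² M
Q = [Pb²⁺][Br⁻]^2 = 6.8×10⁻⁸
Q = 6.8×10⁻⁸ < Ksp = 1.2×10⁻⁵, so the solution is unsaturated and no precipitate forms.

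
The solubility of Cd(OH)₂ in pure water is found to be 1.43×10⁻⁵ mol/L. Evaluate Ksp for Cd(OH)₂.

Cd(OH)₂(s) ⇌ Cd²⁺(aq) + 2 OH⁻(aq)
Call the molar solubility s, so that [Cd²⁺] = s and [OH⁻] = 2s.
Ksp = [Cd²⁺][OH⁻]^2 = s · (2s)^2 = 4s^3
Ksp = 4 × (1.43×10⁻⁵)^3 = 1.17×10⁻¹⁴

Ksp = 1.17×10⁻¹⁴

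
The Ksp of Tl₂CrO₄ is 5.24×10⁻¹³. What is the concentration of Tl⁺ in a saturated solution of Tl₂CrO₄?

Tl₂CrO₄(s) ⇌ 2 Tl⁺(aq) + CrO₄²⁻(aq)
If s mol/L of Tl₂CrO₄ dissolves, [Tl⁺] = 2s and [CrO₄²⁻] = s.
Ksp = [Tl⁺]^2[CrO₄²⁻] = (2s)^2 · s = 4s^3 = 5.24×10⁻¹³
s = 5.08×10⁻⁵ M
[Tl⁺] = 2s = 1.02×10⁻⁴ M

1.02×10⁻⁴ M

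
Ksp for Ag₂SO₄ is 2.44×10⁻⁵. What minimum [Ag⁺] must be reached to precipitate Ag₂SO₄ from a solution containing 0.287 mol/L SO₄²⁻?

9.22×10⁻³ M

Precipitation begins when Q = Ksp.
Ag₂SO₄(s) ⇌ 2 Ag⁺(aq) + SO₄²⁻(aq)
Ksp = [Ag⁺]^2[SO₄²⁻] = [Ag⁺]^2(0.287)
[Ag⁺]^2 = 2.44×10⁻⁵ / (0.287) = 8.50×10⁻⁵
[Ag⁺] = 9.22×10⁻³ mol/L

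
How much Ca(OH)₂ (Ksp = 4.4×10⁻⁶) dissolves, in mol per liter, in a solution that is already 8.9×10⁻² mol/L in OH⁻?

Ca(OH)₂(s) ⇌ Ca²⁺(aq) + 2 OH⁻(aq)
With OH⁻ already at 8.9×10⁻² mol/L and s small, take [OH⁻] ≈ 8.9×10⁻² mol/L and [Ca²⁺] = s.
Ksp = [Ca²⁺][OH⁻]^2 = s(8.9×10⁻²)^2
s = 4.4×10⁻⁶ / (8.9×10⁻²)^2 = 5.6×10⁻⁴
s = 5.6×10⁻⁴ mol/L

5.6×10⁻⁴ M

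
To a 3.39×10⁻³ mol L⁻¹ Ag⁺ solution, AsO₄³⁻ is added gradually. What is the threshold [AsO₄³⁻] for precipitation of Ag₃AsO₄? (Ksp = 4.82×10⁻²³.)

1.24×10⁻¹⁵ M

Precipitation of each salt begins when its ion product equals Ksp.
Ag₃AsO₄(s) ⇌ 3 Ag⁺(aq) + AsO₄³⁻(aq)
Ksp = [Ag⁺]^3[AsO₄³⁻] = [AsO₄³⁻](3.39×10⁻³)^3
[AsO₄³⁻] = 4.82×10⁻²³ / (3.39×10⁻³)^3 = 1.24×10⁻¹⁵
[AsO₄³⁻] = 1.24×10⁻¹⁵ mol L⁻¹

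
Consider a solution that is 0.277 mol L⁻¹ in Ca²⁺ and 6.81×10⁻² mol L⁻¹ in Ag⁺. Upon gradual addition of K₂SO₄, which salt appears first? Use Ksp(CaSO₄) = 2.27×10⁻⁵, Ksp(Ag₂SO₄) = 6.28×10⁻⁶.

CaSO₄

The threshold for precipitation is Q = Ksp.
For CaSO₄: [SO₄²⁻] = (Ksp/[Ca²⁺]) = 8.19×10⁻⁵ mol L⁻¹
For Ag₂SO₄: [SO₄²⁻] = (Ksp/[Ag⁺]^2) = 1.35×10⁻³ mol L⁻¹
CaSO₄ requires the lower [SO₄²⁻], so it precipitates first.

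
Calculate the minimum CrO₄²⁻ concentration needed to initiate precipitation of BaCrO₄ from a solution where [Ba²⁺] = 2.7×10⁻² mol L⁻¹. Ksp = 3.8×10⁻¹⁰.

Precipitation begins when Q = Ksp.
BaCrO₄(s) ⇌ Ba²⁺(aq) + CrO₄²⁻(aq)
Ksp = [Ba²⁺][CrO₄²⁻] = [CrO₄²⁻](2.7×10⁻²)
[CrO₄²⁻] = 3.8×10⁻¹⁰ / (2.7×10⁻²) = 1.4×10⁻⁸
[CrO₄²⁻] = 1.4×10⁻⁸ mol L⁻¹

1.4×10⁻⁸ M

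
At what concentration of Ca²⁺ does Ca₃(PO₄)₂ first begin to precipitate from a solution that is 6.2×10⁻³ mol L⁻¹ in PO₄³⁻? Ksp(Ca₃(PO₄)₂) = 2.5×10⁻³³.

4.0×10⁻¹⁰ M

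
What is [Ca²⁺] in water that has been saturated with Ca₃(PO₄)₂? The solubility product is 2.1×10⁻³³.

Ca₃(PO₄)₂(s) ⇌ 3 Ca²⁺(aq) + 2 PO₄³⁻(aq)
For each mole of Ca₃(PO₄)₂ that dissolves per liter, [Ca²⁺] = 3s and [PO₄³⁻] = 2s; let s denote this solubility.
Ksp = [Ca²⁺]^3[PO₄³⁻]^2 = (3s)^3 · (2s)^2 = 108s^5 = 2.1×10⁻³³
s = 1.1×10⁻⁷ mol/L
[Ca²⁺] = 3s = 3.4×10⁻⁷ mol/L

3.4×10⁻⁷ M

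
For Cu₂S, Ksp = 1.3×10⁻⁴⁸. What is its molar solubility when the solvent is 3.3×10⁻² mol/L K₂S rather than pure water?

3.1×10⁻²⁴ M

Cu₂S(s) ⇌ 2 Cu⁺(aq) + S²⁻(aq)
With S²⁻ already at 3.3×10⁻² mol/L and s small, take [S²⁻] ≈ 3.3×10⁻² mol/L and [Cu⁺] = 2s.
Ksp = [Cu⁺]^2[S²⁻] = (2s)^2(3.3×10⁻²)
(2s)^2 = 1.3×10⁻⁴⁸ / (3.3×10⁻²) = 3.9×10⁻⁴⁷
s = 3.1×10⁻²⁴ mol/L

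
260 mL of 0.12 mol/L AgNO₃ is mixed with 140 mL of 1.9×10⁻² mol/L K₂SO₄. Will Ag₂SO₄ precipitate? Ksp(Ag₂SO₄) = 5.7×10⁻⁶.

Yes

The combined volume is 400 mL.
[Ag⁺] = (0.12)(260)/400 = 7.8×10⁻² mol/L
[SO₄²⁻] = (1.9×10⁻²)(140)/400 = 6.7×10⁻³ mol/L
Q = [Ag⁺]^2[SO₄²⁻] = 4.0×10⁻⁵
Q = 4.0×10⁻⁵ > Ksp = 5.7×10⁻⁶, so the solution is supersaturated and Ag₂SO₄ precipitates.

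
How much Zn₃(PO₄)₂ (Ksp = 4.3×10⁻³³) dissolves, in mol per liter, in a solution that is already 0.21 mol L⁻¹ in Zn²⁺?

3.4×10⁻¹⁶ M

Zn₃(PO₄)₂(s) ⇌ 3 Zn²⁺(aq) + 2 PO₄³⁻(aq)
Zn²⁺ is already present at 0.21 mol L⁻¹. If s mol/L of Zn₃(PO₄)₂ dissolves, [PO₄³⁻] = 2s while [Zn²⁺] ≈ 0.21 mol L⁻¹.
Ksp = [Zn²⁺]^3[PO₄³⁻]^2 = (0.21)^3(2s)^2
(2s)^2 = 4.3×10⁻³³ / (0.21)^3 = 4.6×10⁻³¹
s = 3.4×10⁻¹⁶ mol L⁻¹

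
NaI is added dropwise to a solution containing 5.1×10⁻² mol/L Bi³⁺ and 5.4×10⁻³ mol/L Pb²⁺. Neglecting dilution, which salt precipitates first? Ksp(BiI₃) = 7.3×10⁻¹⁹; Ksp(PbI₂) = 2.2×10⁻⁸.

BiI₃

Precipitation begins when Q = Ksp.
For BiI₃: [I⁻] = (Ksp/[Bi³⁺])^(1/3) = 2.4×10⁻⁶ mol/L
For PbI₂: [I⁻] = (Ksp/[Pb²⁺])^(1/2) = 2.0×10⁻³ mol/L
The smaller threshold [I⁻] is reached first, so BiI₃ precipitates first.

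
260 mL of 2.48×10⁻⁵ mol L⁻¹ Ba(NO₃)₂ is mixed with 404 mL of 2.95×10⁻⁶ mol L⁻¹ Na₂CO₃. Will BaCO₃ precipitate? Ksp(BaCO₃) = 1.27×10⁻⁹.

No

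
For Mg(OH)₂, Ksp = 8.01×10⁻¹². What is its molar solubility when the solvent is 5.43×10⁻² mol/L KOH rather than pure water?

2.72×10⁻⁹ M

Mg(OH)₂(s) ⇌ Mg²⁺(aq) + 2 OH⁻(aq)
With OH⁻ already at 5.43×10⁻² mol/L and s small, take [OH⁻] ≈ 5.43×10⁻² mol/L and [Mg²⁺] = s.
Ksp = [Mg²⁺][OH⁻]^2 = s(5.43×10⁻²)^2
s = 8.01×10⁻¹² / (5.43×10⁻²)^2 = 2.72×10⁻⁹
s = 2.72×10⁻⁹ mol/L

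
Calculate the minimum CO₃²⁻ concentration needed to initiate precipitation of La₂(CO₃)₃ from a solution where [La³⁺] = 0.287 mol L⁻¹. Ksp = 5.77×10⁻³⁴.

1.91×10⁻¹¹ M

Precipitation of each salt begins when its ion product equals Ksp.
La₂(CO₃)₃(s) ⇌ 2 La³⁺(aq) + 3 CO₃²⁻(aq)
Ksp = [La³⁺]^2[CO₃²⁻]^3 = [CO₃²⁻]^3(0.287)^2
[CO₃²⁻]^3 = 5.77×10⁻³⁴ / (0.287)^2 = 7.01×10⁻³³
[CO₃²⁻] = 1.91×10⁻¹¹ mol L⁻¹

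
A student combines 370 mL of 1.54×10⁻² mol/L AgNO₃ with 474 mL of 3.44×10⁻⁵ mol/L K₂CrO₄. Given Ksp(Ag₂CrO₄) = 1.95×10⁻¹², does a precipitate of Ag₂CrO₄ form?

Yes

Total volume after mixing = 370 + 474 = 844 mL.
[Ag⁺] = (1.54×10⁻²)(370)/844 = 6.75×10⁻³ mol/L
[CrO₄²⁻] = (3.44×10⁻⁵)(474)/844 = 1.93×10⁻⁵ mol/L
Q = [Ag⁺]^2[CrO₄²⁻] = 8.81×10⁻¹⁰
Because Q > Ksp (8.81×10⁻¹⁰ vs 1.95×10⁻¹²), a precipitate of Ag₂CrO₄ forms.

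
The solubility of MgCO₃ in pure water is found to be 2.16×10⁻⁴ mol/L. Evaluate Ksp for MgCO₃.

Ksp = 4.67×10⁻⁸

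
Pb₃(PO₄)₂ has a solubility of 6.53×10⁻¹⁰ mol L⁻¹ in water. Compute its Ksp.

Ksp = 1.28×10⁻⁴⁴

Pb₃(PO₄)₂(s) ⇌ 3 Pb²⁺(aq) + 2 PO₄³⁻(aq)
Call the molar solubility s, so that [Pb²⁺] = 3s and [PO₄³⁻] = 2s.
Ksp = [Pb²⁺]^3[PO₄³⁻]^2 = (3s)^3 · (2s)^2 = 108s^5
Ksp = 108 × (6.53×10⁻¹⁰)^5 = 1.28×10⁻⁴⁴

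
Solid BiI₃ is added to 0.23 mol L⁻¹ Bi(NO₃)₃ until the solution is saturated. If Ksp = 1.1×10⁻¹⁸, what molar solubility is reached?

BiI₃(s) ⇌ Bi³⁺(aq) + 3 I⁻(aq)
With Bi³⁺ already at 0.23 mol L⁻¹ and s small, take [Bi³⁺] ≈ 0.23 mol L⁻¹ and [I⁻] = 3s.
Ksp = [Bi³⁺][I⁻]^3 = (0.23)(3s)^3
(3s)^3 = 1.1×10⁻¹⁸ / (0.23) = 4.8×10⁻¹⁸
s = 5.6×10⁻⁷ mol L⁻¹

5.6×10⁻⁷ M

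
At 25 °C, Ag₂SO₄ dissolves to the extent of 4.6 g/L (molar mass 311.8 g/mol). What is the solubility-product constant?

Ksp = 1.3×10⁻⁵

Molar solubility s = (4.6 g/L) / (311.8 g/mol) = 1.475×10⁻² mol/L
Ag₂SO₄(s) ⇌ 2 Ag⁺(aq) + SO₄²⁻(aq)
Call the molar solubility s, so that [Ag⁺] = 2s and [SO₄²⁻] = s.
Ksp = [Ag⁺]^2[SO₄²⁻] = (2s)^2 · s = 4s^3
Ksp = 4 × (1.475×10⁻²)^3 = 1.3×10⁻⁵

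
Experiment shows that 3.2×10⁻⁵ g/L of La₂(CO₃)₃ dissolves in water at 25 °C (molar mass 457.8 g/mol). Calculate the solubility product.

s = (3.2×10⁻⁵ g L⁻¹)/(457.8 g mol⁻¹) = 6.990×10⁻⁸ M
La₂(CO₃)₃(s) ⇌ 2 La³⁺(aq) + 3 CO₃²⁻(aq)
For each mole of La₂(CO₃)₃ that dissolves per liter, [La³⁺] = 2s and [CO₃²⁻] = 3s; let s denote this solubility.
Ksp = [La³⁺]^2[CO₃²⁻]^3 = (2s)^2 · (3s)^3 = 108s^5
Ksp = 108 × (6.990×10⁻⁸)^5 = 1.8×10⁻³⁴

Ksp = 1.8×10⁻³⁴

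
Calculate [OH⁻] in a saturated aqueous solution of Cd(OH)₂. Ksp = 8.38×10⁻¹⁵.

2.56×10⁻⁵ M

Cd(OH)₂(s) ⇌ Cd²⁺(aq) + 2 OH⁻(aq)
For each mole of Cd(OH)₂ that dissolves per liter, [Cd²⁺] = s and [OH⁻] = 2s; let s denote this solubility.
Ksp = [Cd²⁺][OH⁻]^2 = s · (2s)^2 = 4s^3 = 8.38×10⁻¹⁵
s = 1.28×10⁻⁵ mol L⁻¹
[OH⁻] = 2s = 2.56×10⁻⁵ mol L⁻¹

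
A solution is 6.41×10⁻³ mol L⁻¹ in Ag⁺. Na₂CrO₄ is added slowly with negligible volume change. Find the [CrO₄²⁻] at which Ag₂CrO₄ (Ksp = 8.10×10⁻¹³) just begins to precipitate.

A salt starts to precipitate once the ion product Q reaches its Ksp.
Ag₂CrO₄(s) ⇌ 2 Ag⁺(aq) + CrO₄²⁻(aq)
Ksp = [Ag⁺]^2[CrO₄²⁻] = [CrO₄²⁻](6.41×10⁻³)^2
[CrO₄²⁻] = 8.10×10⁻¹³ / (6.41×10⁻³)^2 = 1.97×10⁻⁸
[CrO₄²⁻] = 1.97×10⁻⁸ mol L⁻¹

1.97×10⁻⁸ M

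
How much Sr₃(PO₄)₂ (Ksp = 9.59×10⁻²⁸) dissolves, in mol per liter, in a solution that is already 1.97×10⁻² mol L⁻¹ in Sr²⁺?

Sr₃(PO₄)₂(s) ⇌ 3 Sr²⁺(aq) + 2 PO₄³⁻(aq)
Sr²⁺ is already present at 1.97×10⁻² mol L⁻¹. If s mol/L of Sr₃(PO₄)₂ dissolves, [PO₄³⁻] = 2s while [Sr²⁺] ≈ 1.97×10⁻² mol L⁻¹.
Ksp = [Sr²⁺]^3[PO₄³⁻]^2 = (1.97×10⁻²)^3(2s)^2
(2s)^2 = 9.59×10⁻²⁸ / (1.97×10⁻²)^3 = 1.25×10⁻²²
s = 5.60×10⁻¹² mol L⁻¹

5.60×10⁻¹² M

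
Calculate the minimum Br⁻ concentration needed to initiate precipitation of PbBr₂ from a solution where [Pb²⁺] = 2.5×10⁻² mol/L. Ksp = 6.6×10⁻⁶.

1.6×10⁻² M

The threshold for precipitation is Q = Ksp.
PbBr₂(s) ⇌ Pb²⁺(aq) + 2 Br⁻(aq)
Ksp = [Pb²⁺][Br⁻]^2 = [Br⁻]^2(2.5×10⁻²)
[Br⁻]^2 = 6.6×10⁻⁶ / (2.5×10⁻²) = 2.6×10⁻⁴
[Br⁻] = 1.6×10⁻² mol/L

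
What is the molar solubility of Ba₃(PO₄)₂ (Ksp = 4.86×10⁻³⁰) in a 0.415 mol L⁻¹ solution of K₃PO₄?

1.01×10⁻¹⁰ M

Ba₃(PO₄)₂(s) ⇌ 3 Ba²⁺(aq) + 2 PO₄³⁻(aq)
The solution already contains PO₄³⁻ at 0.415 mol L⁻¹. Let s be the molar solubility of Ba₃(PO₄)₂.
[PO₄³⁻] ≈ 0.415 mol L⁻¹ (common ion dominates); [Ba²⁺] = 3s.
Ksp = [Ba²⁺]^3[PO₄³⁻]^2 = (3s)^3(0.415)^2
(3s)^3 = 4.86×10⁻³⁰ / (0.415)^2 = 2.82×10⁻²⁹
s = 1.01×10⁻¹⁰ mol L⁻¹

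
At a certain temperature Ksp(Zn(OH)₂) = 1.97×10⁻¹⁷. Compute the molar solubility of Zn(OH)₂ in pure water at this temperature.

1.70×10⁻⁶ M

Zn(OH)₂(s) ⇌ Zn²⁺(aq) + 2 OH⁻(aq)
Let s be the molar solubility. Then [Zn²⁺] = s and [OH⁻] = 2s.
Ksp = [Zn²⁺][OH⁻]^2 = s · (2s)^2 = 4s^3
4s^3 = 1.97×10⁻¹⁷  ⇒  s^3 = 4.93×10⁻¹⁸
s = 1.70×10⁻⁶ mol/L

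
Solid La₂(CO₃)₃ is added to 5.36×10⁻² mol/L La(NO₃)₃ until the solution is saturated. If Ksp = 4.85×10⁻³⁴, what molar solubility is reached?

1.84×10⁻¹¹ M

La₂(CO₃)₃(s) ⇌ 2 La³⁺(aq) + 3 CO₃²⁻(aq)
The solution already contains La³⁺ at 5.36×10⁻² mol/L. Let s be the molar solubility of La₂(CO₃)₃.
[La³⁺] ≈ 5.36×10⁻² mol/L (common ion dominates); [CO₃²⁻] = 3s.
Ksp = [La³⁺]^2[CO₃²⁻]^3 = (5.36×10⁻²)^2(3s)^3
(3s)^3 = 4.85×10⁻³⁴ / (5.36×10⁻²)^2 = 1.69×10⁻³¹
s = 1.84×10⁻¹¹ mol/L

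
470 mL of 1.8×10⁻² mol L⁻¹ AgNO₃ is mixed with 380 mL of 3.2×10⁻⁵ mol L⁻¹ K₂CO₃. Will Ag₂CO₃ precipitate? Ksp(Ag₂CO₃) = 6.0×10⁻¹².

Total volume after mixing = 470 + 380 = 850 mL.
[Ag⁺] = (1.8×10⁻²)(470)/850 = 1.0×10⁻² mol L⁻¹
[CO₃²⁻] = (3.2×10⁻⁵)(380)/850 = 1.4×10⁻⁵ mol L⁻¹
Q = [Ag⁺]^2[CO₃²⁻] = 1.4×10⁻⁹
Q = 1.4×10⁻⁹ > Ksp = 6.0×10⁻¹², so the solution is supersaturated and Ag₂CO₃ precipitates.

Yes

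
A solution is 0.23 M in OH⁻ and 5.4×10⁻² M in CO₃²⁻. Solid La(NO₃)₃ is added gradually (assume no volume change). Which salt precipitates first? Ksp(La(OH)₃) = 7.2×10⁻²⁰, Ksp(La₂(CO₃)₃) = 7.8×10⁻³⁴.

La(OH)₃

Precipitation of each salt begins when its ion product equals Ksp.
For La(OH)₃: [La³⁺] = (Ksp/[OH⁻]^3) = 5.9×10⁻¹⁸ M
For La₂(CO₃)₃: [La³⁺] = (Ksp/[CO₃²⁻]^3)^(1/2) = 2.2×10⁻¹⁵ M
Since La(OH)₃ needs less La³⁺ to reach saturation, it precipitates first.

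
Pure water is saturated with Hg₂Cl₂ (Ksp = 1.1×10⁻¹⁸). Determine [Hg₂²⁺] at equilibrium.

Hg₂Cl₂(s) ⇌ Hg₂²⁺(aq) + 2 Cl⁻(aq)
Let s be the molar solubility. Then [Hg₂²⁺] = s and [Cl⁻] = 2s.
Ksp = [Hg₂²⁺][Cl⁻]^2 = s · (2s)^2 = 4s^3 = 1.1×10⁻¹⁸
s = 6.5×10⁻⁷ mol/L
[Hg₂²⁺] = s = 6.5×10⁻⁷ mol/L

6.5×10⁻⁷ M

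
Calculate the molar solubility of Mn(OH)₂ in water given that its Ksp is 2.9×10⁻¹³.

Mn(OH)₂(s) ⇌ Mn²⁺(aq) + 2 OH⁻(aq)
With molar solubility s: [Mn²⁺] = s, [OH⁻] = 2s.
Ksp = [Mn²⁺][OH⁻]^2 = s · (2s)^2 = 4s^3
4s^3 = 2.9×10⁻¹³  ⇒  s^3 = 7.3×10⁻¹⁴
Taking the 3rd root, s = 4.2×10⁻⁵ M.

4.2×10⁻⁵ M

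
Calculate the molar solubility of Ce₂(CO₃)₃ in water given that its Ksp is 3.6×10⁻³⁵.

5.1×10⁻⁸ M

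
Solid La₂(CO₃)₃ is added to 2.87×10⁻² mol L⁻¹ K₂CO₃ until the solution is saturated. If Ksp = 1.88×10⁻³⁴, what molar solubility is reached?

1.41×10⁻¹⁵ M

La₂(CO₃)₃(s) ⇌ 2 La³⁺(aq) + 3 CO₃²⁻(aq)
Let s be the solubility of La₂(CO₃)₃ here. The common ion gives [CO₃²⁻] ≈ 2.87×10⁻² mol L⁻¹, and [La³⁺] = 2s.
Ksp = [La³⁺]^2[CO₃²⁻]^3 = (2s)^2(2.87×10⁻²)^3
(2s)^2 = 1.88×10⁻³⁴ / (2.87×10⁻²)^3 = 7.95×10⁻³⁰
s = 1.41×10⁻¹⁵ mol L⁻¹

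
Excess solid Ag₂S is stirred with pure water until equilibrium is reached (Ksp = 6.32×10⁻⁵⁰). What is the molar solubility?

2.51×10⁻¹⁷ M

Ag₂S(s) ⇌ 2 Ag⁺(aq) + S²⁻(aq)
For each mole of Ag₂S that dissolves per liter, [Ag⁺] = 2s and [S²⁻] = s; let s denote this solubility.
Ksp = [Ag⁺]^2[S²⁻] = (2s)^2 · s = 4s^3
4s^3 = 6.32×10⁻⁵⁰  ⇒  s^3 = 1.58×10⁻⁵⁰
s = (1.58×10⁻⁵⁰)^(1/3) = 2.51×10⁻¹⁷ mol L⁻¹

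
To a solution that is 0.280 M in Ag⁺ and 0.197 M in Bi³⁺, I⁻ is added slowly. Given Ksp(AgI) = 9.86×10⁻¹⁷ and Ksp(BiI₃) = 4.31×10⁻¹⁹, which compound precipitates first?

AgI

A salt starts to precipitate once the ion product Q reaches its Ksp.
For AgI: [I⁻] = (Ksp/[Ag⁺]) = 3.52×10⁻¹⁶ M
For BiI₃: [I⁻] = (Ksp/[Bi³⁺])^(1/3) = 1.30×10⁻⁶ M
AgI requires the lower [I⁻], so it precipitates first.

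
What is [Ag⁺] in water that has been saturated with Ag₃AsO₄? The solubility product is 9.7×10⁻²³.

4.1×10⁻⁶ M

Ag₃AsO₄(s) ⇌ 3 Ag⁺(aq) + AsO₄³⁻(aq)
If s mol/L of Ag₃AsO₄ dissolves, [Ag⁺] = 3s and [AsO₄³⁻] = s.
Ksp = [Ag⁺]^3[AsO₄³⁻] = (3s)^3 · s = 27s^4 = 9.7×10⁻²³
s = 1.4×10⁻⁶ mol/L
[Ag⁺] = 3s = 4.1×10⁻⁶ mol/L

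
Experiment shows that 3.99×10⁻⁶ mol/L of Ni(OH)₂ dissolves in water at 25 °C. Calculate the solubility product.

Ni(OH)₂(s) ⇌ Ni²⁺(aq) + 2 OH⁻(aq)
For each mole of Ni(OH)₂ that dissolves per liter, [Ni²⁺] = s and [OH⁻] = 2s; let s denote this solubility.
Ksp = [Ni²⁺][OH⁻]^2 = s · (2s)^2 = 4s^3
Ksp = 4 × (3.99×10⁻⁶)^3 = 2.54×10⁻¹⁶

Ksp = 2.54×10⁻¹⁶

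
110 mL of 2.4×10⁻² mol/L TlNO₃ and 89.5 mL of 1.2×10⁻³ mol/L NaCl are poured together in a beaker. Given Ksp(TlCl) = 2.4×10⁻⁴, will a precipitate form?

No

The combined volume is 199.5 mL.
[Tl⁺] = (2.4×10⁻²)(110)/199.5 = 1.3×10⁻² mol/L
[Cl⁻] = (1.2×10⁻³)(89.5)/199.5 = 5.4×10⁻⁴ mol/L
Q = [Tl⁺][Cl⁻] = 7.1×10⁻⁶
Q < Ksp (7.1×10⁻⁶ vs 2.4×10⁻⁴); the solution remains unsaturated and no precipitate forms.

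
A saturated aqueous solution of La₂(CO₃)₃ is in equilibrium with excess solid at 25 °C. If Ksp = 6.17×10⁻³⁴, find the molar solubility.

8.94×10⁻⁸ M

La₂(CO₃)₃(s) ⇌ 2 La³⁺(aq) + 3 CO₃²⁻(aq)
For each mole of La₂(CO₃)₃ that dissolves per liter, [La³⁺] = 2s and [CO₃²⁻] = 3s; let s denote this solubility.
Ksp = [La³⁺]^2[CO₃²⁻]^3 = (2s)^2 · (3s)^3 = 108s^5
108s^5 = 6.17×10⁻³⁴  ⇒  s^5 = 5.71×10⁻³⁶
s = (5.71×10⁻³⁶)^(1/5) = 8.94×10⁻⁸ mol L⁻¹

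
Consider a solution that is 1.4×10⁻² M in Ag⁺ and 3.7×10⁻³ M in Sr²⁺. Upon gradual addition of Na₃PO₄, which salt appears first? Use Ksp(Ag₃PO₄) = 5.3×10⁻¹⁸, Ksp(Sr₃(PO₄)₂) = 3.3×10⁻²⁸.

Precipitation begins when Q = Ksp.
For Ag₃PO₄: [PO₄³⁻] = (Ksp/[Ag⁺]^3) = 1.9×10⁻¹² M
For Sr₃(PO₄)₂: [PO₄³⁻] = (Ksp/[Sr²⁺]^3)^(1/2) = 8.1×10⁻¹¹ M
Since Ag₃PO₄ needs less PO₄³⁻ to reach saturation, it precipitates first.

Ag₃PO₄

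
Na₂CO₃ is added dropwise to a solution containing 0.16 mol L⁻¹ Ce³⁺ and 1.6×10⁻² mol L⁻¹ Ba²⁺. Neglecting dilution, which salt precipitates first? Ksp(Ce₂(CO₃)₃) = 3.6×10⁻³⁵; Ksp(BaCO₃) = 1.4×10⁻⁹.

The threshold for precipitation is Q = Ksp.
For Ce₂(CO₃)₃: [CO₃²⁻] = (Ksp/[Ce³⁺]^2)^(1/3) = 1.1×10⁻¹¹ mol L⁻¹
For BaCO₃: [CO₃²⁻] = (Ksp/[Ba²⁺]) = 8.8×10⁻⁸ mol L⁻¹
The smaller threshold [CO₃²⁻] is reached first, so Ce₂(CO₃)₃ precipitates first.

Ce₂(CO₃)₃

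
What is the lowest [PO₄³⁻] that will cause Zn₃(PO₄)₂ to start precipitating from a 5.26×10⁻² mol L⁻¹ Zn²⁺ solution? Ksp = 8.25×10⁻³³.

7.53×10⁻¹⁵ M

Precipitation begins when Q = Ksp.
Zn₃(PO₄)₂(s) ⇌ 3 Zn²⁺(aq) + 2 PO₄³⁻(aq)
Ksp = [Zn²⁺]^3[PO₄³⁻]^2 = [PO₄³⁻]^2(5.26×10⁻²)^3
[PO₄³⁻]^2 = 8.25×10⁻³³ / (5.26×10⁻²)^3 = 5.67×10⁻²⁹
[PO₄³⁻] = 7.53×10⁻¹⁵ mol L⁻¹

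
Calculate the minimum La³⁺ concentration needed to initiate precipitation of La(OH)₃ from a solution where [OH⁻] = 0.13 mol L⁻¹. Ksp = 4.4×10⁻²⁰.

A salt starts to precipitate once the ion product Q reaches its Ksp.
La(OH)₃(s) ⇌ La³⁺(aq) + 3 OH⁻(aq)
Ksp = [La³⁺][OH⁻]^3 = [La³⁺](0.13)^3
[La³⁺] = 4.4×10⁻²⁰ / (0.13)^3 = 2.0×10⁻¹⁷
[La³⁺] = 2.0×10⁻¹⁷ mol L⁻¹

2.0×10⁻¹⁷ M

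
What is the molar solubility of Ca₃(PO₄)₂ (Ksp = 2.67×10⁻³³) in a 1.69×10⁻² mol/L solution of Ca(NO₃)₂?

1.18×10⁻¹⁴ M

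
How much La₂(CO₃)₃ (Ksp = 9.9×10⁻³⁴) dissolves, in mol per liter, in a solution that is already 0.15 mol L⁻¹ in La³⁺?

1.2×10⁻¹¹ M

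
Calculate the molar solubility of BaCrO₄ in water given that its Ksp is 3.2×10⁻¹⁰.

BaCrO₄(s) ⇌ Ba²⁺(aq) + CrO₄²⁻(aq)
Call the molar solubility s, so that [Ba²⁺] = s and [CrO₄²⁻] = s.
Ksp = [Ba²⁺][CrO₄²⁻] = s · s = s^2
s^2 = 3.2×10⁻¹⁰
Taking the 2nd root, s = 1.8×10⁻⁵ mol/L.

1.8×10⁻⁵ M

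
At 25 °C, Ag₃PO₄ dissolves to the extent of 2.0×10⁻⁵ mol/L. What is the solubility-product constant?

Ksp = 4.3×10⁻¹⁸

Ag₃PO₄(s) ⇌ 3 Ag⁺(aq) + PO₄³⁻(aq)
With molar solubility s: [Ag⁺] = 3s, [PO₄³⁻] = s.
Ksp = [Ag⁺]^3[PO₄³⁻] = (3s)^3 · s = 27s^4
Ksp = 27 × (2.0×10⁻⁵)^4 = 4.3×10⁻¹⁸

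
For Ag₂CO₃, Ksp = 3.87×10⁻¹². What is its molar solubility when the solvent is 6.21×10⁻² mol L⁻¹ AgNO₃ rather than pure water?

1.00×10⁻⁹ M

Ag₂CO₃(s) ⇌ 2 Ag⁺(aq) + CO₃²⁻(aq)
With Ag⁺ already at 6.21×10⁻² mol L⁻¹ and s small, take [Ag⁺] ≈ 6.21×10⁻² mol L⁻¹ and [CO₃²⁻] = s.
Ksp = [Ag⁺]^2[CO₃²⁻] = (6.21×10⁻²)^2s
s = 3.87×10⁻¹² / (6.21×10⁻²)^2 = 1.00×10⁻⁹
s = 1.00×10⁻⁹ mol L⁻¹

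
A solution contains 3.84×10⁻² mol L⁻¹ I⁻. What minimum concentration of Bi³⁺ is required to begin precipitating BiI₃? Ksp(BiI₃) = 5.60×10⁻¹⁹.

9.89×10⁻¹⁵ M

Precipitation begins when Q = Ksp.
BiI₃(s) ⇌ Bi³⁺(aq) + 3 I⁻(aq)
Ksp = [Bi³⁺][I⁻]^3 = [Bi³⁺](3.84×10⁻²)^3
[Bi³⁺] = 5.60×10⁻¹⁹ / (3.84×10⁻²)^3 = 9.89×10⁻¹⁵
[Bi³⁺] = 9.89×10⁻¹⁵ mol L⁻¹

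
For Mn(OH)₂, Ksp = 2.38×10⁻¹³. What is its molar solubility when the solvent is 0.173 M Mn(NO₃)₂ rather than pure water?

Mn(OH)₂(s) ⇌ Mn²⁺(aq) + 2 OH⁻(aq)
The solution already contains Mn²⁺ at 0.173 M. Let s be the molar solubility of Mn(OH)₂.
[Mn²⁺] ≈ 0.173 M (common ion dominates); [OH⁻] = 2s.
Ksp = [Mn²⁺][OH⁻]^2 = (0.173)(2s)^2
(2s)^2 = 2.38×10⁻¹³ / (0.173) = 1.38×10⁻¹²
s = 5.86×10⁻⁷ M

5.86×10⁻⁷ M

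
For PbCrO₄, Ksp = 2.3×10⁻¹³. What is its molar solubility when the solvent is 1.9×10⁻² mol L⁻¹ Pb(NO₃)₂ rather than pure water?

PbCrO₄(s) ⇌ Pb²⁺(aq) + CrO₄²⁻(aq)
With Pb²⁺ already at 1.9×10⁻² mol L⁻¹ and s small, take [Pb²⁺] ≈ 1.9×10⁻² mol L⁻¹ and [CrO₄²⁻] = s.
Ksp = [Pb²⁺][CrO₄²⁻] = (1.9×10⁻²)s
s = 2.3×10⁻¹³ / (1.9×10⁻²) = 1.2×10⁻¹¹
s = 1.2×10⁻¹¹ mol L⁻¹

1.2×10⁻¹¹ M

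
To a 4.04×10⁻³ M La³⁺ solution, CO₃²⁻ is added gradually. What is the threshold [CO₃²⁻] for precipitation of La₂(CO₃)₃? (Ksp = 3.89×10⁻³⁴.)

2.88×10⁻¹⁰ M

Precipitation of each salt begins when its ion product equals Ksp.
La₂(CO₃)₃(s) ⇌ 2 La³⁺(aq) + 3 CO₃²⁻(aq)
Ksp = [La³⁺]^2[CO₃²⁻]^3 = [CO₃²⁻]^3(4.04×10⁻³)^2
[CO₃²⁻]^3 = 3.89×10⁻³⁴ / (4.04×10⁻³)^2 = 2.38×10⁻²⁹
[CO₃²⁻] = 2.88×10⁻¹⁰ M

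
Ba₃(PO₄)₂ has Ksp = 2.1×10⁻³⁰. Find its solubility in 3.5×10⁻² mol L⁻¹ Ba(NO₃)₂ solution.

Ba₃(PO₄)₂(s) ⇌ 3 Ba²⁺(aq) + 2 PO₄³⁻(aq)
The solution already contains Ba²⁺ at 3.5×10⁻² mol L⁻¹. Let s be the molar solubility of Ba₃(PO₄)₂.
[Ba²⁺] ≈ 3.5×10⁻² mol L⁻¹ (common ion dominates); [PO₄³⁻] = 2s.
Ksp = [Ba²⁺]^3[PO₄³⁻]^2 = (3.5×10⁻²)^3(2s)^2
(2s)^2 = 2.1×10⁻³⁰ / (3.5×10⁻²)^3 = 4.9×10⁻²⁶
s = 1.1×10⁻¹³ mol L⁻¹

1.1×10⁻¹³ M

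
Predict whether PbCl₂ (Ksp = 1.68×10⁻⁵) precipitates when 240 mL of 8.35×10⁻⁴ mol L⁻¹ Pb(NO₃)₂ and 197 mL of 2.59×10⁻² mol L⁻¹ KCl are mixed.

The combined volume is 437 mL.
[Pb²⁺] = (8.35×10⁻⁴)(240)/437 = 4.59×10⁻⁴ mol L⁻¹
[Cl⁻] = (2.59×10⁻²)(197)/437 = 1.17×10⁻² mol L⁻¹
Q = [Pb²⁺][Cl⁻]^2 = 6.25×10⁻⁸
Since Q (6.25×10⁻⁸) is less than Ksp (1.68×10⁻⁵), no PbCl₂ precipitates.

No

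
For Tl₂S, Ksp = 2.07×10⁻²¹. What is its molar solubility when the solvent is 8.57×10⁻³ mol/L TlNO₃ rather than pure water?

Tl₂S(s) ⇌ 2 Tl⁺(aq) + S²⁻(aq)
Let s be the solubility of Tl₂S here. The common ion gives [Tl⁺] ≈ 8.57×10⁻³ mol/L, and [S²⁻] = s.
Ksp = [Tl⁺]^2[S²⁻] = (8.57×10⁻³)^2s
s = 2.07×10⁻²¹ / (8.57×10⁻³)^2 = 2.82×10⁻¹⁷
s = 2.82×10⁻¹⁷ mol/L

2.82×10⁻¹⁷ M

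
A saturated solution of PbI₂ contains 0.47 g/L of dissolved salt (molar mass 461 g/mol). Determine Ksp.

Ksp = 4.2×10⁻⁹

Convert to molarity: s = 0.47 / 461 = 1.020×10⁻³ mol/L
PbI₂(s) ⇌ Pb²⁺(aq) + 2 I⁻(aq)
If s mol/L of PbI₂ dissolves, [Pb²⁺] = s and [I⁻] = 2s.
Ksp = [Pb²⁺][I⁻]^2 = s · (2s)^2 = 4s^3
Ksp = 4 × (1.020×10⁻³)^3 = 4.2×10⁻⁹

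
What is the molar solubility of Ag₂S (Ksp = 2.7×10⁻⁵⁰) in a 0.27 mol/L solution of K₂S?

Ag₂S(s) ⇌ 2 Ag⁺(aq) + S²⁻(aq)
S²⁻ is already present at 0.27 mol/L. If s mol/L of Ag₂S dissolves, [Ag⁺] = 2s while [S²⁻] ≈ 0.27 mol/L.
Ksp = [Ag⁺]^2[S²⁻] = (2s)^2(0.27)
(2s)^2 = 2.7×10⁻⁵⁰ / (0.27) = 1.0×10⁻⁴⁹
s = 1.6×10⁻²⁵ mol/L

1.6×10⁻²⁵ M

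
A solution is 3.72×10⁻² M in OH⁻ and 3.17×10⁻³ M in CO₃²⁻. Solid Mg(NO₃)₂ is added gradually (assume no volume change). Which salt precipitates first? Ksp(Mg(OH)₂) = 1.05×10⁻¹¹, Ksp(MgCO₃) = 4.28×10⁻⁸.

Mg(OH)₂

The threshold for precipitation is Q = Ksp.
For Mg(OH)₂: [Mg²⁺] = (Ksp/[OH⁻]^2) = 7.59×10⁻⁹ M
For MgCO₃: [Mg²⁺] = (Ksp/[CO₃²⁻]) = 1.35×10⁻⁵ M
Since Mg(OH)₂ needs less Mg²⁺ to reach saturation, it precipitates first.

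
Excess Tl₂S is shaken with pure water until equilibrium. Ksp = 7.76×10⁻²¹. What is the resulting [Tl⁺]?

Tl₂S(s) ⇌ 2 Tl⁺(aq) + S²⁻(aq)
For each mole of Tl₂S that dissolves per liter, [Tl⁺] = 2s and [S²⁻] = s; let s denote this solubility.
Ksp = [Tl⁺]^2[S²⁻] = (2s)^2 · s = 4s^3 = 7.76×10⁻²¹
s = 1.25×10⁻⁷ mol/L
[Tl⁺] = 2s = 2.49×10⁻⁷ mol/L

2.49×10⁻⁷ M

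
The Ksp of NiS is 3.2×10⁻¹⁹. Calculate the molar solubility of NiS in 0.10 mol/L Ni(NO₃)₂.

NiS(s) ⇌ Ni²⁺(aq) + S²⁻(aq)
The solution already contains Ni²⁺ at 0.10 mol/L. Let s be the molar solubility of NiS.
[Ni²⁺] ≈ 0.10 mol/L (common ion dominates); [S²⁻] = s.
Ksp = [Ni²⁺][S²⁻] = (0.10)s
s = 3.2×10⁻¹⁹ / (0.10) = 3.2×10⁻¹⁸
s = 3.2×10⁻¹⁸ mol/L

3.2×10⁻¹⁸ M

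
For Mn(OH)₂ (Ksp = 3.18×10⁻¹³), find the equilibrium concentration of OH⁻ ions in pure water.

Mn(OH)₂(s) ⇌ Mn²⁺(aq) + 2 OH⁻(aq)
With molar solubility s: [Mn²⁺] = s, [OH⁻] = 2s.
Ksp = [Mn²⁺][OH⁻]^2 = s · (2s)^2 = 4s^3 = 3.18×10⁻¹³
s = 4.30×10⁻⁵ mol/L
[OH⁻] = 2s = 8.60×10⁻⁵ mol/L

8.60×10⁻⁵ M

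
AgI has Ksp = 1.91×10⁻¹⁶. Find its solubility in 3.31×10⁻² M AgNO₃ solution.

AgI(s) ⇌ Ag⁺(aq) + I⁻(aq)
The solution already contains Ag⁺ at 3.31×10⁻² M. Let s be the molar solubility of AgI.
[Ag⁺] ≈ 3.31×10⁻² M (common ion dominates); [I⁻] = s.
Ksp = [Ag⁺][I⁻] = (3.31×10⁻²)s
s = 1.91×10⁻¹⁶ / (3.31×10⁻²) = 5.77×10⁻¹⁵
s = 5.77×10⁻¹⁵ M

5.77×10⁻¹⁵ M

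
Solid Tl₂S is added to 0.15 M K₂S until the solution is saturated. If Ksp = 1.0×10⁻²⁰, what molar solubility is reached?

1.3×10⁻¹⁰ M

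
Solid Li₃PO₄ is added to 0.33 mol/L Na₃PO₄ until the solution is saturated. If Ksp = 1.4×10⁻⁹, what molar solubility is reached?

Li₃PO₄(s) ⇌ 3 Li⁺(aq) + PO₄³⁻(aq)
PO₄³⁻ is already present at 0.33 mol/L. If s mol/L of Li₃PO₄ dissolves, [Li⁺] = 3s while [PO₄³⁻] ≈ 0.33 mol/L.
Ksp = [Li⁺]^3[PO₄³⁻] = (3s)^3(0.33)
(3s)^3 = 1.4×10⁻⁹ / (0.33) = 4.2×10⁻⁹
s = 5.4×10⁻⁴ mol/L

5.4×10⁻⁴ M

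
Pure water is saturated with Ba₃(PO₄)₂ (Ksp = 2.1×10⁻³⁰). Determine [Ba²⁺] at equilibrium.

1.4×10⁻⁶ M

Ba₃(PO₄)₂(s) ⇌ 3 Ba²⁺(aq) + 2 PO₄³⁻(aq)
With molar solubility s: [Ba²⁺] = 3s, [PO₄³⁻] = 2s.
Ksp = [Ba²⁺]^3[PO₄³⁻]^2 = (3s)^3 · (2s)^2 = 108s^5 = 2.1×10⁻³⁰
s = 4.5×10⁻⁷ mol L⁻¹
[Ba²⁺] = 3s = 1.4×10⁻⁶ mol L⁻¹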